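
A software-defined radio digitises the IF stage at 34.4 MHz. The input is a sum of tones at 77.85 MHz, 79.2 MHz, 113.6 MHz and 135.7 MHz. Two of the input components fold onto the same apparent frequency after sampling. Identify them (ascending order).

79.2 MHz, 113.6 MHz

fs/2 = 17.2 MHz.
77.85 MHz mod fs = 9.05 MHz.
9.05 MHz ≤ fs/2 = 17.2 MHz, appears at 9.05 MHz.
79.2 MHz mod fs = 10.4 MHz.
10.4 MHz ≤ fs/2 = 17.2 MHz, appears at 10.4 MHz.
113.6 MHz mod fs = 10.4 MHz.
10.4 MHz ≤ fs/2 = 17.2 MHz, appears at 10.4 MHz.
135.7 MHz mod fs = 32.5 MHz.
32.5 MHz > fs/2 = 17.2 MHz, folds to fs − 32.5 MHz = 1.9 MHz.
79.2 MHz and 113.6 MHz both map to 10.4 MHz.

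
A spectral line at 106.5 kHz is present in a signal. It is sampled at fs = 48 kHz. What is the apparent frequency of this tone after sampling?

106.5 kHz mod fs = 10.5 kHz.
10.5 kHz ≤ fs/2 = 24 kHz, appears at 10.5 kHz.

10.5 kHz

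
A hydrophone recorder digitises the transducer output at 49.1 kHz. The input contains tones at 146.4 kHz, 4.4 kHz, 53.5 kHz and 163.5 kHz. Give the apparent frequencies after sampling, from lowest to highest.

0.9 kHz, 4.4 kHz, 16.2 kHz

fs/2 = 24.55 kHz.
146.4 kHz mod fs = 48.2 kHz.
48.2 kHz > fs/2 = 24.55 kHz, folds to fs − 48.2 kHz = 0.9 kHz.
4.4 kHz ≤ fs/2 = 24.55 kHz, passes unchanged.
53.5 kHz mod fs = 4.4 kHz.
4.4 kHz ≤ fs/2 = 24.55 kHz, appears at 4.4 kHz.
163.5 kHz mod fs = 16.2 kHz.
16.2 kHz ≤ fs/2 = 24.55 kHz, appears at 16.2 kHz.
Distinct values: {0.9 kHz, 4.4 kHz, 16.2 kHz}.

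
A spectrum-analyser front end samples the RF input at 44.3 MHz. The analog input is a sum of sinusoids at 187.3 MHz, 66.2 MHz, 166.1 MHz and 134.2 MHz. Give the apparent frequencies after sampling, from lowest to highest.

fs/2 = 22.15 MHz.
187.3 MHz mod fs = 10.1 MHz.
10.1 MHz ≤ fs/2 = 22.15 MHz, appears at 10.1 MHz.
66.2 MHz mod fs = 21.9 MHz.
21.9 MHz ≤ fs/2 = 22.15 MHz, appears at 21.9 MHz.
166.1 MHz mod fs = 33.2 MHz.
33.2 MHz > fs/2 = 22.15 MHz, folds to fs − 33.2 MHz = 11.1 MHz.
134.2 MHz mod fs = 1.3 MHz.
1.3 MHz ≤ fs/2 = 22.15 MHz, appears at 1.3 MHz.
Distinct values: {1.3 MHz, 10.1 MHz, 11.1 MHz, 21.9 MHz}.

1.3 MHz, 10.1 MHz, 11.1 MHz, 21.9 MHz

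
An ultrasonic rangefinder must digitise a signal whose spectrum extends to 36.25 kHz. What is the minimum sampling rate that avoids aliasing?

72.5 kHz

Nyquist rate = 2 × 36.25 kHz = 72.5 kHz.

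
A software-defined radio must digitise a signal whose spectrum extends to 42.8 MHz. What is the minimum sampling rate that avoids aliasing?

85.6 MHz

Nyquist rate = 2 × 42.8 MHz = 85.6 MHz.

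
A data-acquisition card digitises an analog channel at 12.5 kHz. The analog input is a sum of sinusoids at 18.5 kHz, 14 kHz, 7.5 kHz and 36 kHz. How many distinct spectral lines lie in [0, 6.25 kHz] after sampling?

3

fs/2 = 6.25 kHz.
18.5 kHz mod fs = 6 kHz.
6 kHz ≤ fs/2 = 6.25 kHz, appears at 6 kHz.
14 kHz mod fs = 1.5 kHz.
1.5 kHz ≤ fs/2 = 6.25 kHz, appears at 1.5 kHz.
7.5 kHz > fs/2 = 6.25 kHz, folds to fs − 7.5 kHz = 5 kHz.
36 kHz mod fs = 11 kHz.
11 kHz > fs/2 = 6.25 kHz, folds to fs − 11 kHz = 1.5 kHz.
Distinct values: {1.5 kHz, 5 kHz, 6 kHz} → 3.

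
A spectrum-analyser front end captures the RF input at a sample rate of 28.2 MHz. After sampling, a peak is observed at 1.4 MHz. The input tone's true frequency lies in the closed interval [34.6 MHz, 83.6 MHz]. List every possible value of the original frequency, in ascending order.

55 MHz, 57.8 MHz, 83.2 MHz

Frequencies that alias to 1.4 MHz are k·fs ± 1.4 MHz for integer k ≥ 0.
k=0: 1.4 MHz.
k=1: 26.8 MHz, 29.6 MHz.
k=2: 55 MHz, 57.8 MHz.
k=3: 83.2 MHz, 86 MHz.
k=4: 111.4 MHz, 114.2 MHz.
Within [34.6 MHz, 83.6 MHz]: 55 MHz, 57.8 MHz, 83.2 MHz.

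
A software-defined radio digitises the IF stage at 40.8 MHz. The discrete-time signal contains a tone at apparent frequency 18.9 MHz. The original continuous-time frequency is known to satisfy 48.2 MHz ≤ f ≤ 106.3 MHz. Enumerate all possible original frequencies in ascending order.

Frequencies that alias to 18.9 MHz are k·fs ± 18.9 MHz for integer k ≥ 0.
k=0: 18.9 MHz.
k=1: 21.9 MHz, 59.7 MHz.
k=2: 62.7 MHz, 100.5 MHz.
k=3: 103.5 MHz, 141.3 MHz.
k=4: 144.3 MHz, 182.1 MHz.
Within [48.2 MHz, 106.3 MHz]: 59.7 MHz, 62.7 MHz, 100.5 MHz, 103.5 MHz.

59.7 MHz, 62.7 MHz, 100.5 MHz, 103.5 MHz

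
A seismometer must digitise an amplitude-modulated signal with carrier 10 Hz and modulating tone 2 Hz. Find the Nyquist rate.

24 Hz

AM sidebands sit at fc ± fm = 8 Hz and 12 Hz.
Highest-frequency component: 12 Hz.
Nyquist rate = 2 × 12 Hz = 24 Hz.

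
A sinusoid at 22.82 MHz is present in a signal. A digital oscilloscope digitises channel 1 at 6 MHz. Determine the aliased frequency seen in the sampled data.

1.18 MHz

22.82 MHz mod fs = 4.82 MHz.
4.82 MHz > fs/2 = 3 MHz, folds to fs − 4.82 MHz = 1.18 MHz.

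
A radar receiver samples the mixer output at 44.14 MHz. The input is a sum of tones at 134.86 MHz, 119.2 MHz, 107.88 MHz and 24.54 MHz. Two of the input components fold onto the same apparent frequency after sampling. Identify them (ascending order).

fs/2 = 22.07 MHz.
134.86 MHz mod fs = 2.44 MHz.
2.44 MHz ≤ fs/2 = 22.07 MHz, appears at 2.44 MHz.
119.2 MHz mod fs = 30.92 MHz.
30.92 MHz > fs/2 = 22.07 MHz, folds to fs − 30.92 MHz = 13.22 MHz.
107.88 MHz mod fs = 19.6 MHz.
19.6 MHz ≤ fs/2 = 22.07 MHz, appears at 19.6 MHz.
24.54 MHz > fs/2 = 22.07 MHz, folds to fs − 24.54 MHz = 19.6 MHz.
24.54 MHz and 107.88 MHz both map to 19.6 MHz.

24.54 MHz, 107.88 MHz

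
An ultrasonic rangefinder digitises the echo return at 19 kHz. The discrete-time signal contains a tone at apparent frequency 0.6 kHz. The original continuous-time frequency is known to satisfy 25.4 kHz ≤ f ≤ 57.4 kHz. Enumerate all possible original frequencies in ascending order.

Frequencies that alias to 0.6 kHz are k·fs ± 0.6 kHz for integer k ≥ 0.
k=0: 0.6 kHz.
k=1: 18.4 kHz, 19.6 kHz.
k=2: 37.4 kHz, 38.6 kHz.
k=3: 56.4 kHz, 57.6 kHz.
k=4: 75.4 kHz, 76.6 kHz.
Within [25.4 kHz, 57.4 kHz]: 37.4 kHz, 38.6 kHz, 56.4 kHz.

37.4 kHz, 38.6 kHz, 56.4 kHz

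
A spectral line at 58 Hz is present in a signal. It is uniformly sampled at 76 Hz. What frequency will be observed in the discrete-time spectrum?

58 Hz > fs/2 = 38 Hz, folds to fs − 58 Hz = 18 Hz.

18 Hz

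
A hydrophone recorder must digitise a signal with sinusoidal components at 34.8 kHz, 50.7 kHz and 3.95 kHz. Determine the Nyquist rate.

101.4 kHz

Highest-frequency component: 50.7 kHz.
Nyquist rate = 2 × 50.7 kHz = 101.4 kHz.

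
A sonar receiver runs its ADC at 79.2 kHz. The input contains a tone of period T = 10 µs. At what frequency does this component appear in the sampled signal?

T = 10 µs → f = 1/T = 100 kHz.
100 kHz mod fs = 20.8 kHz.
20.8 kHz ≤ fs/2 = 39.6 kHz, appears at 20.8 kHz.

20.8 kHz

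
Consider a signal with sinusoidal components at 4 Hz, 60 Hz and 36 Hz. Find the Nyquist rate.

Highest-frequency component: 60 Hz.
Nyquist rate = 2 × 60 Hz = 120 Hz.

120 Hz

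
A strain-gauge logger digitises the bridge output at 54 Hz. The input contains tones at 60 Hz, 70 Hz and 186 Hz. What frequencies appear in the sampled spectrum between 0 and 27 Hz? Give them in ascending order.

fs/2 = 27 Hz.
60 Hz mod fs = 6 Hz.
6 Hz ≤ fs/2 = 27 Hz, appears at 6 Hz.
70 Hz mod fs = 16 Hz.
16 Hz ≤ fs/2 = 27 Hz, appears at 16 Hz.
186 Hz mod fs = 24 Hz.
24 Hz ≤ fs/2 = 27 Hz, appears at 24 Hz.
Distinct values: {6 Hz, 16 Hz, 24 Hz}.

6 Hz, 16 Hz, 24 Hz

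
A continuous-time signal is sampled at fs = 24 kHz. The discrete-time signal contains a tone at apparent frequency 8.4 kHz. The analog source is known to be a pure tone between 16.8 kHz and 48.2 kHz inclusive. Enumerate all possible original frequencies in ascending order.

Frequencies that alias to 8.4 kHz are k·fs ± 8.4 kHz for integer k ≥ 0.
k=0: 8.4 kHz.
k=1: 15.6 kHz, 32.4 kHz.
k=2: 39.6 kHz, 56.4 kHz.
k=3: 63.6 kHz, 80.4 kHz.
Within [16.8 kHz, 48.2 kHz]: 32.4 kHz, 39.6 kHz.

32.4 kHz, 39.6 kHz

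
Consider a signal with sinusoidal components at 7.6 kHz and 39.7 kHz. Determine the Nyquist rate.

79.4 kHz

Highest-frequency component: 39.7 kHz.
Nyquist rate = 2 × 39.7 kHz = 79.4 kHz.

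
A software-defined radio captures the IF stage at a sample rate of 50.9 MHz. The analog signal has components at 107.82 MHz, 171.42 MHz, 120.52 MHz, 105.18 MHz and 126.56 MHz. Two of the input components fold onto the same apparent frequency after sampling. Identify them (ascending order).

fs/2 = 25.45 MHz.
107.82 MHz mod fs = 6.02 MHz.
6.02 MHz ≤ fs/2 = 25.45 MHz, appears at 6.02 MHz.
171.42 MHz mod fs = 18.72 MHz.
18.72 MHz ≤ fs/2 = 25.45 MHz, appears at 18.72 MHz.
120.52 MHz mod fs = 18.72 MHz.
18.72 MHz ≤ fs/2 = 25.45 MHz, appears at 18.72 MHz.
105.18 MHz mod fs = 3.38 MHz.
3.38 MHz ≤ fs/2 = 25.45 MHz, appears at 3.38 MHz.
126.56 MHz mod fs = 24.76 MHz.
24.76 MHz ≤ fs/2 = 25.45 MHz, appears at 24.76 MHz.
120.52 MHz and 171.42 MHz both map to 18.72 MHz.

120.52 MHz, 171.42 MHz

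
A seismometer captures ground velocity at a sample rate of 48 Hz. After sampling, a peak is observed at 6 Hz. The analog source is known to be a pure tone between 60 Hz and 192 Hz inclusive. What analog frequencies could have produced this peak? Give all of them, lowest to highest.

90 Hz, 102 Hz, 138 Hz, 150 Hz, 186 Hz

Frequencies that alias to 6 Hz are k·fs ± 6 Hz for integer k ≥ 0.
k=0: 6 Hz.
k=1: 42 Hz, 54 Hz.
k=2: 90 Hz, 102 Hz.
k=3: 138 Hz, 150 Hz.
k=4: 186 Hz, 198 Hz.
k=5: 234 Hz, 246 Hz.
Within [60 Hz, 192 Hz]: 90 Hz, 102 Hz, 138 Hz, 150 Hz, 186 Hz.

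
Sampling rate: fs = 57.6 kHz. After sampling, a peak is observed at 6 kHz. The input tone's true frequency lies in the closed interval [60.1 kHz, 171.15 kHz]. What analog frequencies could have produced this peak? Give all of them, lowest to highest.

Frequencies that alias to 6 kHz are k·fs ± 6 kHz for integer k ≥ 0.
k=0: 6 kHz.
k=1: 51.6 kHz, 63.6 kHz.
k=2: 109.2 kHz, 121.2 kHz.
k=3: 166.8 kHz, 178.8 kHz.
k=4: 224.4 kHz, 236.4 kHz.
Within [60.1 kHz, 171.15 kHz]: 63.6 kHz, 109.2 kHz, 121.2 kHz, 166.8 kHz.

63.6 kHz, 109.2 kHz, 121.2 kHz, 166.8 kHz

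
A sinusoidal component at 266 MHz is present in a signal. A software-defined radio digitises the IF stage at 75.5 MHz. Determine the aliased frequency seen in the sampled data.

266 MHz mod fs = 39.5 MHz.
39.5 MHz > fs/2 = 37.75 MHz, folds to fs − 39.5 MHz = 36 MHz.

36 MHz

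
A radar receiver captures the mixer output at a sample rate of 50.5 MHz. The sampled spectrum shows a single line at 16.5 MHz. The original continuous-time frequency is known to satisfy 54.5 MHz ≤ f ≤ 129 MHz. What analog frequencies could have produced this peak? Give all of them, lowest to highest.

Frequencies that alias to 16.5 MHz are k·fs ± 16.5 MHz for integer k ≥ 0.
k=0: 16.5 MHz.
k=1: 34 MHz, 67 MHz.
k=2: 84.5 MHz, 117.5 MHz.
k=3: 135 MHz, 168 MHz.
Within [54.5 MHz, 129 MHz]: 67 MHz, 84.5 MHz, 117.5 MHz.

67 MHz, 84.5 MHz, 117.5 MHz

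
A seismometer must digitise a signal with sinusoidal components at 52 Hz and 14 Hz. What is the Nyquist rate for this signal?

104 Hz

Highest-frequency component: 52 Hz.
Nyquist rate = 2 × 52 Hz = 104 Hz.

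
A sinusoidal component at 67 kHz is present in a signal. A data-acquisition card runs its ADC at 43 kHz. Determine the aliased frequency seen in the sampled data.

67 kHz mod fs = 24 kHz.
24 kHz > fs/2 = 21.5 kHz, folds to fs − 24 kHz = 19 kHz.

19 kHz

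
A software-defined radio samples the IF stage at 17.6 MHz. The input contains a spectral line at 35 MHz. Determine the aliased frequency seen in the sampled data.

35 MHz mod fs = 17.4 MHz.
17.4 MHz > fs/2 = 8.8 MHz, folds to fs − 17.4 MHz = 0.2 MHz.

0.2 MHz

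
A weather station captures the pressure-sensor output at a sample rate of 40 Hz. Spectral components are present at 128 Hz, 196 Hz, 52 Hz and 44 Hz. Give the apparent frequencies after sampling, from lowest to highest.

fs/2 = 20 Hz.
128 Hz mod fs = 8 Hz.
8 Hz ≤ fs/2 = 20 Hz, appears at 8 Hz.
196 Hz mod fs = 36 Hz.
36 Hz > fs/2 = 20 Hz, folds to fs − 36 Hz = 4 Hz.
52 Hz mod fs = 12 Hz.
12 Hz ≤ fs/2 = 20 Hz, appears at 12 Hz.
44 Hz mod fs = 4 Hz.
4 Hz ≤ fs/2 = 20 Hz, appears at 4 Hz.
Distinct values: {4 Hz, 8 Hz, 12 Hz}.

4 Hz, 8 Hz, 12 Hz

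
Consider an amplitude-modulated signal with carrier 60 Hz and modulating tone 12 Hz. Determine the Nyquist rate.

144 Hz

AM sidebands sit at fc ± fm = 48 Hz and 72 Hz.
Highest-frequency component: 72 Hz.
Nyquist rate = 2 × 72 Hz = 144 Hz.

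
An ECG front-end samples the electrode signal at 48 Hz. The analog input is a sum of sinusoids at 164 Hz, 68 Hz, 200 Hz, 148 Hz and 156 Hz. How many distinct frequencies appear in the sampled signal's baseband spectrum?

4

fs/2 = 24 Hz.
164 Hz mod fs = 20 Hz.
20 Hz ≤ fs/2 = 24 Hz, appears at 20 Hz.
68 Hz mod fs = 20 Hz.
20 Hz ≤ fs/2 = 24 Hz, appears at 20 Hz.
200 Hz mod fs = 8 Hz.
8 Hz ≤ fs/2 = 24 Hz, appears at 8 Hz.
148 Hz mod fs = 4 Hz.
4 Hz ≤ fs/2 = 24 Hz, appears at 4 Hz.
156 Hz mod fs = 12 Hz.
12 Hz ≤ fs/2 = 24 Hz, appears at 12 Hz.
Distinct values: {4 Hz, 8 Hz, 12 Hz, 20 Hz} → 4.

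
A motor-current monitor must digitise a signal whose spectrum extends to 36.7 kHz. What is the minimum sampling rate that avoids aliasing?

73.4 kHz

Nyquist rate = 2 × 36.7 kHz = 73.4 kHz.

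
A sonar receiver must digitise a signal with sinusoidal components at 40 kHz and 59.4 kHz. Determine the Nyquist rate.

118.8 kHz

Highest-frequency component: 59.4 kHz.
Nyquist rate = 2 × 59.4 kHz = 118.8 kHz.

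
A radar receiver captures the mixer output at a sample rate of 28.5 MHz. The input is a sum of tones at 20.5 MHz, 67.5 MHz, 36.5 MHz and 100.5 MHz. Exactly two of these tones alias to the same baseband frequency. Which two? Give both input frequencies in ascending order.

fs/2 = 14.25 MHz.
20.5 MHz > fs/2 = 14.25 MHz, folds to fs − 20.5 MHz = 8 MHz.
67.5 MHz mod fs = 10.5 MHz.
10.5 MHz ≤ fs/2 = 14.25 MHz, appears at 10.5 MHz.
36.5 MHz mod fs = 8 MHz.
8 MHz ≤ fs/2 = 14.25 MHz, appears at 8 MHz.
100.5 MHz mod fs = 15 MHz.
15 MHz > fs/2 = 14.25 MHz, folds to fs − 15 MHz = 13.5 MHz.
20.5 MHz and 36.5 MHz both map to 8 MHz.

20.5 MHz, 36.5 MHz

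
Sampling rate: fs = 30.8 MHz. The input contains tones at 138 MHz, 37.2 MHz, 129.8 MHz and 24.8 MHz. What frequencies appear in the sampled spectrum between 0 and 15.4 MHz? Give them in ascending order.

6 MHz, 6.4 MHz, 6.6 MHz, 14.8 MHz

fs/2 = 15.4 MHz.
138 MHz mod fs = 14.8 MHz.
14.8 MHz ≤ fs/2 = 15.4 MHz, appears at 14.8 MHz.
37.2 MHz mod fs = 6.4 MHz.
6.4 MHz ≤ fs/2 = 15.4 MHz, appears at 6.4 MHz.
129.8 MHz mod fs = 6.6 MHz.
6.6 MHz ≤ fs/2 = 15.4 MHz, appears at 6.6 MHz.
24.8 MHz > fs/2 = 15.4 MHz, folds to fs − 24.8 MHz = 6 MHz.
Distinct values: {6 MHz, 6.4 MHz, 6.6 MHz, 14.8 MHz}.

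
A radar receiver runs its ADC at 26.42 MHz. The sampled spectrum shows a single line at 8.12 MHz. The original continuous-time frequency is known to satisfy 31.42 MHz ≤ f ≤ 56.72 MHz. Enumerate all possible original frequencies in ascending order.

Frequencies that alias to 8.12 MHz are k·fs ± 8.12 MHz for integer k ≥ 0.
k=0: 8.12 MHz.
k=1: 18.3 MHz, 34.54 MHz.
k=2: 44.72 MHz, 60.96 MHz.
k=3: 71.14 MHz, 87.38 MHz.
Within [31.42 MHz, 56.72 MHz]: 34.54 MHz, 44.72 MHz.

34.54 MHz, 44.72 MHz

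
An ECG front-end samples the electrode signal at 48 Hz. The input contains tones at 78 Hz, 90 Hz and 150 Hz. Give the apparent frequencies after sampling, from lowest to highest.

6 Hz, 18 Hz

fs/2 = 24 Hz.
78 Hz mod fs = 30 Hz.
30 Hz > fs/2 = 24 Hz, folds to fs − 30 Hz = 18 Hz.
90 Hz mod fs = 42 Hz.
42 Hz > fs/2 = 24 Hz, folds to fs − 42 Hz = 6 Hz.
150 Hz mod fs = 6 Hz.
6 Hz ≤ fs/2 = 24 Hz, appears at 6 Hz.
Distinct values: {6 Hz, 18 Hz}.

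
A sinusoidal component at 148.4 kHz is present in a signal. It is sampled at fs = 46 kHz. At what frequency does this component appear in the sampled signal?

10.4 kHz

148.4 kHz mod fs = 10.4 kHz.
10.4 kHz ≤ fs/2 = 23 kHz, appears at 10.4 kHz.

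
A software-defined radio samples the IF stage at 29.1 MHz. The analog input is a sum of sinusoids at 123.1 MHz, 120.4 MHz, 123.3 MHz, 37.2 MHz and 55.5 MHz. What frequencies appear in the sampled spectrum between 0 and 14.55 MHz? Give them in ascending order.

fs/2 = 14.55 MHz.
123.1 MHz mod fs = 6.7 MHz.
6.7 MHz ≤ fs/2 = 14.55 MHz, appears at 6.7 MHz.
120.4 MHz mod fs = 4 MHz.
4 MHz ≤ fs/2 = 14.55 MHz, appears at 4 MHz.
123.3 MHz mod fs = 6.9 MHz.
6.9 MHz ≤ fs/2 = 14.55 MHz, appears at 6.9 MHz.
37.2 MHz mod fs = 8.1 MHz.
8.1 MHz ≤ fs/2 = 14.55 MHz, appears at 8.1 MHz.
55.5 MHz mod fs = 26.4 MHz.
26.4 MHz > fs/2 = 14.55 MHz, folds to fs − 26.4 MHz = 2.7 MHz.
Distinct values: {2.7 MHz, 4 MHz, 6.7 MHz, 6.9 MHz, 8.1 MHz}.

2.7 MHz, 4 MHz, 6.7 MHz, 6.9 MHz, 8.1 MHz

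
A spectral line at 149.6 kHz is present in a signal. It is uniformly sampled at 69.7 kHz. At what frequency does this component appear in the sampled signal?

149.6 kHz mod fs = 10.2 kHz.
10.2 kHz ≤ fs/2 = 34.85 kHz, appears at 10.2 kHz.

10.2 kHz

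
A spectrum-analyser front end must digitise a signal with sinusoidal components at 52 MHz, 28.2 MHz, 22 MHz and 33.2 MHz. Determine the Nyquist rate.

104 MHz

Highest-frequency component: 52 MHz.
Nyquist rate = 2 × 52 MHz = 104 MHz.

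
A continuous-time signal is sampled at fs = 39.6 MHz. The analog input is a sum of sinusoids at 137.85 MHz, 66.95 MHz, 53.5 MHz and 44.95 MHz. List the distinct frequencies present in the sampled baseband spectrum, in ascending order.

fs/2 = 19.8 MHz.
137.85 MHz mod fs = 19.05 MHz.
19.05 MHz ≤ fs/2 = 19.8 MHz, appears at 19.05 MHz.
66.95 MHz mod fs = 27.35 MHz.
27.35 MHz > fs/2 = 19.8 MHz, folds to fs − 27.35 MHz = 12.25 MHz.
53.5 MHz mod fs = 13.9 MHz.
13.9 MHz ≤ fs/2 = 19.8 MHz, appears at 13.9 MHz.
44.95 MHz mod fs = 5.35 MHz.
5.35 MHz ≤ fs/2 = 19.8 MHz, appears at 5.35 MHz.
Distinct values: {5.35 MHz, 12.25 MHz, 13.9 MHz, 19.05 MHz}.

5.35 MHz, 12.25 MHz, 13.9 MHz, 19.05 MHz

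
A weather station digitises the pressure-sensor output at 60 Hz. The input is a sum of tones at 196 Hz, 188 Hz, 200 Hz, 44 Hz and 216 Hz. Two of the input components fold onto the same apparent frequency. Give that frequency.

16 Hz

fs/2 = 30 Hz.
196 Hz mod fs = 16 Hz.
16 Hz ≤ fs/2 = 30 Hz, appears at 16 Hz.
188 Hz mod fs = 8 Hz.
8 Hz ≤ fs/2 = 30 Hz, appears at 8 Hz.
200 Hz mod fs = 20 Hz.
20 Hz ≤ fs/2 = 30 Hz, appears at 20 Hz.
44 Hz > fs/2 = 30 Hz, folds to fs − 44 Hz = 16 Hz.
216 Hz mod fs = 36 Hz.
36 Hz > fs/2 = 30 Hz, folds to fs − 36 Hz = 24 Hz.
44 Hz and 196 Hz both map to 16 Hz.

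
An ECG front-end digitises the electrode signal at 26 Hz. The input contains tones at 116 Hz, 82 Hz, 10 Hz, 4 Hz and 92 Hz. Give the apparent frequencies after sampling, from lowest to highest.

fs/2 = 13 Hz.
116 Hz mod fs = 12 Hz.
12 Hz ≤ fs/2 = 13 Hz, appears at 12 Hz.
82 Hz mod fs = 4 Hz.
4 Hz ≤ fs/2 = 13 Hz, appears at 4 Hz.
10 Hz ≤ fs/2 = 13 Hz, passes unchanged.
4 Hz ≤ fs/2 = 13 Hz, passes unchanged.
92 Hz mod fs = 14 Hz.
14 Hz > fs/2 = 13 Hz, folds to fs − 14 Hz = 12 Hz.
Distinct values: {4 Hz, 10 Hz, 12 Hz}.

4 Hz, 10 Hz, 12 Hz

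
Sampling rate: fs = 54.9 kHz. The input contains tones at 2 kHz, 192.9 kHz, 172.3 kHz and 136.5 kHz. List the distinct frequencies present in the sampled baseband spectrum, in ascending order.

2 kHz, 7.6 kHz, 26.7 kHz

fs/2 = 27.45 kHz.
2 kHz ≤ fs/2 = 27.45 kHz, passes unchanged.
192.9 kHz mod fs = 28.2 kHz.
28.2 kHz > fs/2 = 27.45 kHz, folds to fs − 28.2 kHz = 26.7 kHz.
172.3 kHz mod fs = 7.6 kHz.
7.6 kHz ≤ fs/2 = 27.45 kHz, appears at 7.6 kHz.
136.5 kHz mod fs = 26.7 kHz.
26.7 kHz ≤ fs/2 = 27.45 kHz, appears at 26.7 kHz.
Distinct values: {2 kHz, 7.6 kHz, 26.7 kHz}.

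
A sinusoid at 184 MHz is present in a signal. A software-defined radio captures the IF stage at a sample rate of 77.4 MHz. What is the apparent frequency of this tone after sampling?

184 MHz mod fs = 29.2 MHz.
29.2 MHz ≤ fs/2 = 38.7 MHz, appears at 29.2 MHz.

29.2 MHz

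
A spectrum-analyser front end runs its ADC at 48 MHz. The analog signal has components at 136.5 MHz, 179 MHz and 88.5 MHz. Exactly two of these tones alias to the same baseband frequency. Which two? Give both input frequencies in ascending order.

fs/2 = 24 MHz.
136.5 MHz mod fs = 40.5 MHz.
40.5 MHz > fs/2 = 24 MHz, folds to fs − 40.5 MHz = 7.5 MHz.
179 MHz mod fs = 35 MHz.
35 MHz > fs/2 = 24 MHz, folds to fs − 35 MHz = 13 MHz.
88.5 MHz mod fs = 40.5 MHz.
40.5 MHz > fs/2 = 24 MHz, folds to fs − 40.5 MHz = 7.5 MHz.
88.5 MHz and 136.5 MHz both map to 7.5 MHz.

88.5 MHz, 136.5 MHz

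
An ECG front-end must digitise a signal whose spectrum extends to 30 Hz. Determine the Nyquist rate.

Nyquist rate = 2 × 30 Hz = 60 Hz.

60 Hz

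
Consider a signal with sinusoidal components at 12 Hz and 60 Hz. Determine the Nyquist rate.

120 Hz

Highest-frequency component: 60 Hz.
Nyquist rate = 2 × 60 Hz = 120 Hz.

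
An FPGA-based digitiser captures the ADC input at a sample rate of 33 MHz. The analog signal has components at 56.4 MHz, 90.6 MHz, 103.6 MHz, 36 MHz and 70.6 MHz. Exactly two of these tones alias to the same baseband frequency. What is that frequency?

fs/2 = 16.5 MHz.
56.4 MHz mod fs = 23.4 MHz.
23.4 MHz > fs/2 = 16.5 MHz, folds to fs − 23.4 MHz = 9.6 MHz.
90.6 MHz mod fs = 24.6 MHz.
24.6 MHz > fs/2 = 16.5 MHz, folds to fs − 24.6 MHz = 8.4 MHz.
103.6 MHz mod fs = 4.6 MHz.
4.6 MHz ≤ fs/2 = 16.5 MHz, appears at 4.6 MHz.
36 MHz mod fs = 3 MHz.
3 MHz ≤ fs/2 = 16.5 MHz, appears at 3 MHz.
70.6 MHz mod fs = 4.6 MHz.
4.6 MHz ≤ fs/2 = 16.5 MHz, appears at 4.6 MHz.
70.6 MHz and 103.6 MHz both map to 4.6 MHz.

4.6 MHz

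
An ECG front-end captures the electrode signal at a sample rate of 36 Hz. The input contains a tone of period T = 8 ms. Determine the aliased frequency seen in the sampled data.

17 Hz

T = 8 ms → f = 1/T = 125 Hz.
125 Hz mod fs = 17 Hz.
17 Hz ≤ fs/2 = 18 Hz, appears at 17 Hz.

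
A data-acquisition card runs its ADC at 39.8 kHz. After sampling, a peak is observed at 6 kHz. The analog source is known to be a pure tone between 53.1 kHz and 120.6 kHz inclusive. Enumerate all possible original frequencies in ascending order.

Frequencies that alias to 6 kHz are k·fs ± 6 kHz for integer k ≥ 0.
k=0: 6 kHz.
k=1: 33.8 kHz, 45.8 kHz.
k=2: 73.6 kHz, 85.6 kHz.
k=3: 113.4 kHz, 125.4 kHz.
k=4: 153.2 kHz, 165.2 kHz.
Within [53.1 kHz, 120.6 kHz]: 73.6 kHz, 85.6 kHz, 113.4 kHz.

73.6 kHz, 85.6 kHz, 113.4 kHz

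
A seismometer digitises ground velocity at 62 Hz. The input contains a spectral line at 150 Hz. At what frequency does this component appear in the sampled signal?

26 Hz

150 Hz mod fs = 26 Hz.
26 Hz ≤ fs/2 = 31 Hz, appears at 26 Hz.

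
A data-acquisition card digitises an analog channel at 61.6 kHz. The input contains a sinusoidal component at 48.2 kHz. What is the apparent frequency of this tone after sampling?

48.2 kHz > fs/2 = 30.8 kHz, folds to fs − 48.2 kHz = 13.4 kHz.

13.4 kHz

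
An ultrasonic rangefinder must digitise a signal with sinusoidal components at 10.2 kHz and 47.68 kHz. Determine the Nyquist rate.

Highest-frequency component: 47.68 kHz.
Nyquist rate = 2 × 47.68 kHz = 95.36 kHz.

95.36 kHz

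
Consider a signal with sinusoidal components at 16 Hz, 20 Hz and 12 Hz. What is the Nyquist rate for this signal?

40 Hz

Highest-frequency component: 20 Hz.
Nyquist rate = 2 × 20 Hz = 40 Hz.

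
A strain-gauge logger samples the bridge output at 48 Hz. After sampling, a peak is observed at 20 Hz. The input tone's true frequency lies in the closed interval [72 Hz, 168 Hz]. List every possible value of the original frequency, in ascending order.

76 Hz, 116 Hz, 124 Hz, 164 Hz

Frequencies that alias to 20 Hz are k·fs ± 20 Hz for integer k ≥ 0.
k=0: 20 Hz.
k=1: 28 Hz, 68 Hz.
k=2: 76 Hz, 116 Hz.
k=3: 124 Hz, 164 Hz.
k=4: 172 Hz, 212 Hz.
Within [72 Hz, 168 Hz]: 76 Hz, 116 Hz, 124 Hz, 164 Hz.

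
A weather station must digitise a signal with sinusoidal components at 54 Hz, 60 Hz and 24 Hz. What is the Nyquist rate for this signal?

Highest-frequency component: 60 Hz.
Nyquist rate = 2 × 60 Hz = 120 Hz.

120 Hz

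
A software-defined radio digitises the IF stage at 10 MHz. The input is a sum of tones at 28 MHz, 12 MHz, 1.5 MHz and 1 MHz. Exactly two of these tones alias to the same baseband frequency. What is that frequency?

2 MHz

fs/2 = 5 MHz.
28 MHz mod fs = 8 MHz.
8 MHz > fs/2 = 5 MHz, folds to fs − 8 MHz = 2 MHz.
12 MHz mod fs = 2 MHz.
2 MHz ≤ fs/2 = 5 MHz, appears at 2 MHz.
1.5 MHz ≤ fs/2 = 5 MHz, passes unchanged.
1 MHz ≤ fs/2 = 5 MHz, passes unchanged.
12 MHz and 28 MHz both map to 2 MHz.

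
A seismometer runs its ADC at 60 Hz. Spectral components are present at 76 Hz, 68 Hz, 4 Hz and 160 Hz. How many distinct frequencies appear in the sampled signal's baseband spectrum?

fs/2 = 30 Hz.
76 Hz mod fs = 16 Hz.
16 Hz ≤ fs/2 = 30 Hz, appears at 16 Hz.
68 Hz mod fs = 8 Hz.
8 Hz ≤ fs/2 = 30 Hz, appears at 8 Hz.
4 Hz ≤ fs/2 = 30 Hz, passes unchanged.
160 Hz mod fs = 40 Hz.
40 Hz > fs/2 = 30 Hz, folds to fs − 40 Hz = 20 Hz.
Distinct values: {4 Hz, 8 Hz, 16 Hz, 20 Hz} → 4.

4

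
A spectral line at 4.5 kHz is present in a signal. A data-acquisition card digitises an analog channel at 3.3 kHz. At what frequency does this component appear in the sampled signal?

4.5 kHz mod fs = 1.2 kHz.
1.2 kHz ≤ fs/2 = 1.65 kHz, appears at 1.2 kHz.

1.2 kHz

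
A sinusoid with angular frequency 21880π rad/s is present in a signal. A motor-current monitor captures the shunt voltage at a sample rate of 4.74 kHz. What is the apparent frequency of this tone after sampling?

ω = 21880π rad/s → f = ω/(2π) = 10940 Hz = 10.94 kHz.
10.94 kHz mod fs = 1.46 kHz.
1.46 kHz ≤ fs/2 = 2.37 kHz, appears at 1.46 kHz.

1.46 kHz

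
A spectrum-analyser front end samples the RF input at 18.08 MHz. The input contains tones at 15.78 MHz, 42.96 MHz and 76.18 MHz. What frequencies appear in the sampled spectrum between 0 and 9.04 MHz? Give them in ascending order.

2.3 MHz, 3.86 MHz, 6.8 MHz

fs/2 = 9.04 MHz.
15.78 MHz > fs/2 = 9.04 MHz, folds to fs − 15.78 MHz = 2.3 MHz.
42.96 MHz mod fs = 6.8 MHz.
6.8 MHz ≤ fs/2 = 9.04 MHz, appears at 6.8 MHz.
76.18 MHz mod fs = 3.86 MHz.
3.86 MHz ≤ fs/2 = 9.04 MHz, appears at 3.86 MHz.
Distinct values: {2.3 MHz, 3.86 MHz, 6.8 MHz}.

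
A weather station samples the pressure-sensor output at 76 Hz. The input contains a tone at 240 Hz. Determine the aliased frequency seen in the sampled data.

240 Hz mod fs = 12 Hz.
12 Hz ≤ fs/2 = 38 Hz, appears at 12 Hz.

12 Hz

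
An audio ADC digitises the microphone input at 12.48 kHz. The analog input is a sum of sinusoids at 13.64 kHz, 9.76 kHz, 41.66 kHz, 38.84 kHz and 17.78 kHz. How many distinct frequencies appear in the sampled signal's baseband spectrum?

fs/2 = 6.24 kHz.
13.64 kHz mod fs = 1.16 kHz.
1.16 kHz ≤ fs/2 = 6.24 kHz, appears at 1.16 kHz.
9.76 kHz > fs/2 = 6.24 kHz, folds to fs − 9.76 kHz = 2.72 kHz.
41.66 kHz mod fs = 4.22 kHz.
4.22 kHz ≤ fs/2 = 6.24 kHz, appears at 4.22 kHz.
38.84 kHz mod fs = 1.4 kHz.
1.4 kHz ≤ fs/2 = 6.24 kHz, appears at 1.4 kHz.
17.78 kHz mod fs = 5.3 kHz.
5.3 kHz ≤ fs/2 = 6.24 kHz, appears at 5.3 kHz.
Distinct values: {1.16 kHz, 1.4 kHz, 2.72 kHz, 4.22 kHz, 5.3 kHz} → 5.

5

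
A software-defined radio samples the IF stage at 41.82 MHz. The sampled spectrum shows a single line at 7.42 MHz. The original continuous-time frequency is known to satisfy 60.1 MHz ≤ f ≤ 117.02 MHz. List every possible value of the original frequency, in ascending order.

76.22 MHz, 91.06 MHz

Frequencies that alias to 7.42 MHz are k·fs ± 7.42 MHz for integer k ≥ 0.
k=0: 7.42 MHz.
k=1: 34.4 MHz, 49.24 MHz.
k=2: 76.22 MHz, 91.06 MHz.
k=3: 118.04 MHz, 132.88 MHz.
Within [60.1 MHz, 117.02 MHz]: 76.22 MHz, 91.06 MHz.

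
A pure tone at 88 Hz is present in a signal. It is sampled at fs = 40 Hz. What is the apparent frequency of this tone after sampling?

8 Hz

88 Hz mod fs = 8 Hz.
8 Hz ≤ fs/2 = 20 Hz, appears at 8 Hz.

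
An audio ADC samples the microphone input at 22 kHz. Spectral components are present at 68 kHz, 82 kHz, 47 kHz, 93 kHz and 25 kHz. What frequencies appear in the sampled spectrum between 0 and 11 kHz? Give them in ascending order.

fs/2 = 11 kHz.
68 kHz mod fs = 2 kHz.
2 kHz ≤ fs/2 = 11 kHz, appears at 2 kHz.
82 kHz mod fs = 16 kHz.
16 kHz > fs/2 = 11 kHz, folds to fs − 16 kHz = 6 kHz.
47 kHz mod fs = 3 kHz.
3 kHz ≤ fs/2 = 11 kHz, appears at 3 kHz.
93 kHz mod fs = 5 kHz.
5 kHz ≤ fs/2 = 11 kHz, appears at 5 kHz.
25 kHz mod fs = 3 kHz.
3 kHz ≤ fs/2 = 11 kHz, appears at 3 kHz.
Distinct values: {2 kHz, 3 kHz, 5 kHz, 6 kHz}.

2 kHz, 3 kHz, 5 kHz, 6 kHz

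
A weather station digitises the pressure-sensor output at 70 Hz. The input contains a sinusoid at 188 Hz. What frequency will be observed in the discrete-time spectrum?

22 Hz

188 Hz mod fs = 48 Hz.
48 Hz > fs/2 = 35 Hz, folds to fs − 48 Hz = 22 Hz.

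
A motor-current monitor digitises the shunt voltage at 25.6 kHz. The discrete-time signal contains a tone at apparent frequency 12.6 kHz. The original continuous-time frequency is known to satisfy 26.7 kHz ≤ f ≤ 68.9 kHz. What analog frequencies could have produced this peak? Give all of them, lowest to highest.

38.2 kHz, 38.6 kHz, 63.8 kHz, 64.2 kHz

Frequencies that alias to 12.6 kHz are k·fs ± 12.6 kHz for integer k ≥ 0.
k=0: 12.6 kHz.
k=1: 13 kHz, 38.2 kHz.
k=2: 38.6 kHz, 63.8 kHz.
k=3: 64.2 kHz, 89.4 kHz.
k=4: 89.8 kHz, 115 kHz.
Within [26.7 kHz, 68.9 kHz]: 38.2 kHz, 38.6 kHz, 63.8 kHz, 64.2 kHz.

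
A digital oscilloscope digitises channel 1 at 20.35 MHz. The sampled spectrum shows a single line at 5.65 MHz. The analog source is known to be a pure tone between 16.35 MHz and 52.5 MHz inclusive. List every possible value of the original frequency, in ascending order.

26 MHz, 35.05 MHz, 46.35 MHz

Frequencies that alias to 5.65 MHz are k·fs ± 5.65 MHz for integer k ≥ 0.
k=0: 5.65 MHz.
k=1: 14.7 MHz, 26 MHz.
k=2: 35.05 MHz, 46.35 MHz.
k=3: 55.4 MHz, 66.7 MHz.
Within [16.35 MHz, 52.5 MHz]: 26 MHz, 35.05 MHz, 46.35 MHz.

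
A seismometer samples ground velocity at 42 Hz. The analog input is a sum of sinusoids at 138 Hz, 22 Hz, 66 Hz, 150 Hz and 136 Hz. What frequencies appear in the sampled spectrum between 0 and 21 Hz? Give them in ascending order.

fs/2 = 21 Hz.
138 Hz mod fs = 12 Hz.
12 Hz ≤ fs/2 = 21 Hz, appears at 12 Hz.
22 Hz > fs/2 = 21 Hz, folds to fs − 22 Hz = 20 Hz.
66 Hz mod fs = 24 Hz.
24 Hz > fs/2 = 21 Hz, folds to fs − 24 Hz = 18 Hz.
150 Hz mod fs = 24 Hz.
24 Hz > fs/2 = 21 Hz, folds to fs − 24 Hz = 18 Hz.
136 Hz mod fs = 10 Hz.
10 Hz ≤ fs/2 = 21 Hz, appears at 10 Hz.
Distinct values: {10 Hz, 12 Hz, 18 Hz, 20 Hz}.

10 Hz, 12 Hz, 18 Hz, 20 Hz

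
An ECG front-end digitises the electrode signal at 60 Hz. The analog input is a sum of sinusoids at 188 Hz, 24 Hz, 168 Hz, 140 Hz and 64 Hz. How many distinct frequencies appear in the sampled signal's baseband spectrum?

5

fs/2 = 30 Hz.
188 Hz mod fs = 8 Hz.
8 Hz ≤ fs/2 = 30 Hz, appears at 8 Hz.
24 Hz ≤ fs/2 = 30 Hz, passes unchanged.
168 Hz mod fs = 48 Hz.
48 Hz > fs/2 = 30 Hz, folds to fs − 48 Hz = 12 Hz.
140 Hz mod fs = 20 Hz.
20 Hz ≤ fs/2 = 30 Hz, appears at 20 Hz.
64 Hz mod fs = 4 Hz.
4 Hz ≤ fs/2 = 30 Hz, appears at 4 Hz.
Distinct values: {4 Hz, 8 Hz, 12 Hz, 20 Hz, 24 Hz} → 5.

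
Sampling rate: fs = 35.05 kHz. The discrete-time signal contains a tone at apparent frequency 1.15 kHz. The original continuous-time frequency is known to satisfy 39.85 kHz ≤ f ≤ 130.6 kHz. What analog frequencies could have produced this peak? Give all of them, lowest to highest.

68.95 kHz, 71.25 kHz, 104 kHz, 106.3 kHz

Frequencies that alias to 1.15 kHz are k·fs ± 1.15 kHz for integer k ≥ 0.
k=0: 1.15 kHz.
k=1: 33.9 kHz, 36.2 kHz.
k=2: 68.95 kHz, 71.25 kHz.
k=3: 104 kHz, 106.3 kHz.
k=4: 139.05 kHz, 141.35 kHz.
Within [39.85 kHz, 130.6 kHz]: 68.95 kHz, 71.25 kHz, 104 kHz, 106.3 kHz.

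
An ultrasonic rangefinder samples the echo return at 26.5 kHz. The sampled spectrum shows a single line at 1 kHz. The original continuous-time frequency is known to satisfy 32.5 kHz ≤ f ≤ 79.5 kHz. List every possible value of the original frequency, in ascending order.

Frequencies that alias to 1 kHz are k·fs ± 1 kHz for integer k ≥ 0.
k=0: 1 kHz.
k=1: 25.5 kHz, 27.5 kHz.
k=2: 52 kHz, 54 kHz.
k=3: 78.5 kHz, 80.5 kHz.
k=4: 105 kHz, 107 kHz.
Within [32.5 kHz, 79.5 kHz]: 52 kHz, 54 kHz, 78.5 kHz.

52 kHz, 54 kHz, 78.5 kHz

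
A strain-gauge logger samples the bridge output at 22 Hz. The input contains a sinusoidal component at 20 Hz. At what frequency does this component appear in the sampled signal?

20 Hz > fs/2 = 11 Hz, folds to fs − 20 Hz = 2 Hz.

2 Hz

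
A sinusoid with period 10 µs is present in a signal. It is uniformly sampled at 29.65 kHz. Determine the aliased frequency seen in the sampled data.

11.05 kHz

T = 10 µs → f = 1/T = 100 kHz.
100 kHz mod fs = 11.05 kHz.
11.05 kHz ≤ fs/2 = 14.825 kHz, appears at 11.05 kHz.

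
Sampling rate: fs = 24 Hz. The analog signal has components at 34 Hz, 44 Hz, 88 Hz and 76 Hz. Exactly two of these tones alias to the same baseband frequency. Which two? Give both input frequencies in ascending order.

fs/2 = 12 Hz.
34 Hz mod fs = 10 Hz.
10 Hz ≤ fs/2 = 12 Hz, appears at 10 Hz.
44 Hz mod fs = 20 Hz.
20 Hz > fs/2 = 12 Hz, folds to fs − 20 Hz = 4 Hz.
88 Hz mod fs = 16 Hz.
16 Hz > fs/2 = 12 Hz, folds to fs − 16 Hz = 8 Hz.
76 Hz mod fs = 4 Hz.
4 Hz ≤ fs/2 = 12 Hz, appears at 4 Hz.
44 Hz and 76 Hz both map to 4 Hz.

44 Hz, 76 Hz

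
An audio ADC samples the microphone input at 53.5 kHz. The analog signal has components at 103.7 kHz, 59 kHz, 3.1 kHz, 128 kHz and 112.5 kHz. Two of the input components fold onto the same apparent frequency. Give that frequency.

fs/2 = 26.75 kHz.
103.7 kHz mod fs = 50.2 kHz.
50.2 kHz > fs/2 = 26.75 kHz, folds to fs − 50.2 kHz = 3.3 kHz.
59 kHz mod fs = 5.5 kHz.
5.5 kHz ≤ fs/2 = 26.75 kHz, appears at 5.5 kHz.
3.1 kHz ≤ fs/2 = 26.75 kHz, passes unchanged.
128 kHz mod fs = 21 kHz.
21 kHz ≤ fs/2 = 26.75 kHz, appears at 21 kHz.
112.5 kHz mod fs = 5.5 kHz.
5.5 kHz ≤ fs/2 = 26.75 kHz, appears at 5.5 kHz.
59 kHz and 112.5 kHz both map to 5.5 kHz.

5.5 kHz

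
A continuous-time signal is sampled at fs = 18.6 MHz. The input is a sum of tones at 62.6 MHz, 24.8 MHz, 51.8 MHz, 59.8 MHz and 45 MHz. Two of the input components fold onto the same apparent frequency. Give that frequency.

4 MHz

fs/2 = 9.3 MHz.
62.6 MHz mod fs = 6.8 MHz.
6.8 MHz ≤ fs/2 = 9.3 MHz, appears at 6.8 MHz.
24.8 MHz mod fs = 6.2 MHz.
6.2 MHz ≤ fs/2 = 9.3 MHz, appears at 6.2 MHz.
51.8 MHz mod fs = 14.6 MHz.
14.6 MHz > fs/2 = 9.3 MHz, folds to fs − 14.6 MHz = 4 MHz.
59.8 MHz mod fs = 4 MHz.
4 MHz ≤ fs/2 = 9.3 MHz, appears at 4 MHz.
45 MHz mod fs = 7.8 MHz.
7.8 MHz ≤ fs/2 = 9.3 MHz, appears at 7.8 MHz.
51.8 MHz and 59.8 MHz both map to 4 MHz.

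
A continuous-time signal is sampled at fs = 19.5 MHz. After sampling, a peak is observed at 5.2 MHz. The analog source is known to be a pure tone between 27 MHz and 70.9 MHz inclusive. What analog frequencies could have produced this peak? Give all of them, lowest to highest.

33.8 MHz, 44.2 MHz, 53.3 MHz, 63.7 MHz

Frequencies that alias to 5.2 MHz are k·fs ± 5.2 MHz for integer k ≥ 0.
k=0: 5.2 MHz.
k=1: 14.3 MHz, 24.7 MHz.
k=2: 33.8 MHz, 44.2 MHz.
k=3: 53.3 MHz, 63.7 MHz.
k=4: 72.8 MHz, 83.2 MHz.
Within [27 MHz, 70.9 MHz]: 33.8 MHz, 44.2 MHz, 53.3 MHz, 63.7 MHz.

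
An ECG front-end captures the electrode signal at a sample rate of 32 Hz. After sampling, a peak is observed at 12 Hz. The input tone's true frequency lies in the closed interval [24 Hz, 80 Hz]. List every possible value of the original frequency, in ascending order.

Frequencies that alias to 12 Hz are k·fs ± 12 Hz for integer k ≥ 0.
k=0: 12 Hz.
k=1: 20 Hz, 44 Hz.
k=2: 52 Hz, 76 Hz.
k=3: 84 Hz, 108 Hz.
Within [24 Hz, 80 Hz]: 44 Hz, 52 Hz, 76 Hz.

44 Hz, 52 Hz, 76 Hz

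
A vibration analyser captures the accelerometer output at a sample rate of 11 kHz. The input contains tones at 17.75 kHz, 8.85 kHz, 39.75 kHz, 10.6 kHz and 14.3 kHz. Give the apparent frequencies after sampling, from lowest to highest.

0.4 kHz, 2.15 kHz, 3.3 kHz, 4.25 kHz

fs/2 = 5.5 kHz.
17.75 kHz mod fs = 6.75 kHz.
6.75 kHz > fs/2 = 5.5 kHz, folds to fs − 6.75 kHz = 4.25 kHz.
8.85 kHz > fs/2 = 5.5 kHz, folds to fs − 8.85 kHz = 2.15 kHz.
39.75 kHz mod fs = 6.75 kHz.
6.75 kHz > fs/2 = 5.5 kHz, folds to fs − 6.75 kHz = 4.25 kHz.
10.6 kHz > fs/2 = 5.5 kHz, folds to fs − 10.6 kHz = 0.4 kHz.
14.3 kHz mod fs = 3.3 kHz.
3.3 kHz ≤ fs/2 = 5.5 kHz, appears at 3.3 kHz.
Distinct values: {0.4 kHz, 2.15 kHz, 3.3 kHz, 4.25 kHz}.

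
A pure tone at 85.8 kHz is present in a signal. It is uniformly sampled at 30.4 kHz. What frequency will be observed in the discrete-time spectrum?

5.4 kHz

85.8 kHz mod fs = 25 kHz.
25 kHz > fs/2 = 15.2 kHz, folds to fs − 25 kHz = 5.4 kHz.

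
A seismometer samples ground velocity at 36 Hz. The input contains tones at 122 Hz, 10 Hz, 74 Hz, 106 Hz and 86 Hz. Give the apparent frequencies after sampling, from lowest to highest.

fs/2 = 18 Hz.
122 Hz mod fs = 14 Hz.
14 Hz ≤ fs/2 = 18 Hz, appears at 14 Hz.
10 Hz ≤ fs/2 = 18 Hz, passes unchanged.
74 Hz mod fs = 2 Hz.
2 Hz ≤ fs/2 = 18 Hz, appears at 2 Hz.
106 Hz mod fs = 34 Hz.
34 Hz > fs/2 = 18 Hz, folds to fs − 34 Hz = 2 Hz.
86 Hz mod fs = 14 Hz.
14 Hz ≤ fs/2 = 18 Hz, appears at 14 Hz.
Distinct values: {2 Hz, 10 Hz, 14 Hz}.

2 Hz, 10 Hz, 14 Hz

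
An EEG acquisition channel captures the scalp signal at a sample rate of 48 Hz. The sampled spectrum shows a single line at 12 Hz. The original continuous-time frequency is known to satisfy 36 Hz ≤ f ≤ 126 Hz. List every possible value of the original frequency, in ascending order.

36 Hz, 60 Hz, 84 Hz, 108 Hz

Frequencies that alias to 12 Hz are k·fs ± 12 Hz for integer k ≥ 0.
k=0: 12 Hz.
k=1: 36 Hz, 60 Hz.
k=2: 84 Hz, 108 Hz.
k=3: 132 Hz, 156 Hz.
Within [36 Hz, 126 Hz]: 36 Hz, 60 Hz, 84 Hz, 108 Hz.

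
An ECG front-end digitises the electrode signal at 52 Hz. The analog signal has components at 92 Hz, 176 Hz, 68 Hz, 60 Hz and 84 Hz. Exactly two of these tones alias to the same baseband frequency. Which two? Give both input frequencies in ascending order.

84 Hz, 176 Hz

fs/2 = 26 Hz.
92 Hz mod fs = 40 Hz.
40 Hz > fs/2 = 26 Hz, folds to fs − 40 Hz = 12 Hz.
176 Hz mod fs = 20 Hz.
20 Hz ≤ fs/2 = 26 Hz, appears at 20 Hz.
68 Hz mod fs = 16 Hz.
16 Hz ≤ fs/2 = 26 Hz, appears at 16 Hz.
60 Hz mod fs = 8 Hz.
8 Hz ≤ fs/2 = 26 Hz, appears at 8 Hz.
84 Hz mod fs = 32 Hz.
32 Hz > fs/2 = 26 Hz, folds to fs − 32 Hz = 20 Hz.
84 Hz and 176 Hz both map to 20 Hz.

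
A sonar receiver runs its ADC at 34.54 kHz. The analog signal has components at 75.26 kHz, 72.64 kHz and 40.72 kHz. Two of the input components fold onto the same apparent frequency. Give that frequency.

fs/2 = 17.27 kHz.
75.26 kHz mod fs = 6.18 kHz.
6.18 kHz ≤ fs/2 = 17.27 kHz, appears at 6.18 kHz.
72.64 kHz mod fs = 3.56 kHz.
3.56 kHz ≤ fs/2 = 17.27 kHz, appears at 3.56 kHz.
40.72 kHz mod fs = 6.18 kHz.
6.18 kHz ≤ fs/2 = 17.27 kHz, appears at 6.18 kHz.
40.72 kHz and 75.26 kHz both map to 6.18 kHz.

6.18 kHz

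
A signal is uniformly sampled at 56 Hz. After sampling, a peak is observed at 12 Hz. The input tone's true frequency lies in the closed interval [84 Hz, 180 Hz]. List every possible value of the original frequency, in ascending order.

100 Hz, 124 Hz, 156 Hz, 180 Hz

Frequencies that alias to 12 Hz are k·fs ± 12 Hz for integer k ≥ 0.
k=0: 12 Hz.
k=1: 44 Hz, 68 Hz.
k=2: 100 Hz, 124 Hz.
k=3: 156 Hz, 180 Hz.
k=4: 212 Hz, 236 Hz.
Within [84 Hz, 180 Hz]: 100 Hz, 124 Hz, 156 Hz, 180 Hz.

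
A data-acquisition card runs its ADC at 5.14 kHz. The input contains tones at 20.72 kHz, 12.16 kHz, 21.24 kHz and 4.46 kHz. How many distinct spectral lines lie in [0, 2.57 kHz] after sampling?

3

fs/2 = 2.57 kHz.
20.72 kHz mod fs = 0.16 kHz.
0.16 kHz ≤ fs/2 = 2.57 kHz, appears at 0.16 kHz.
12.16 kHz mod fs = 1.88 kHz.
1.88 kHz ≤ fs/2 = 2.57 kHz, appears at 1.88 kHz.
21.24 kHz mod fs = 0.68 kHz.
0.68 kHz ≤ fs/2 = 2.57 kHz, appears at 0.68 kHz.
4.46 kHz > fs/2 = 2.57 kHz, folds to fs − 4.46 kHz = 0.68 kHz.
Distinct values: {0.16 kHz, 0.68 kHz, 1.88 kHz} → 3.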